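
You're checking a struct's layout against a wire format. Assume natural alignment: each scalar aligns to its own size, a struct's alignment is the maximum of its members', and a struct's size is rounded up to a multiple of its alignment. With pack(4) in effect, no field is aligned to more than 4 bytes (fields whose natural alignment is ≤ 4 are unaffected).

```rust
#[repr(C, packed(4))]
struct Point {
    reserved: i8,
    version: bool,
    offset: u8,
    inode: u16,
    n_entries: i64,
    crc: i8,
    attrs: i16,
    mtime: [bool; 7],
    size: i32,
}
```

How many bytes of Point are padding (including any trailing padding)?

5

@0: reserved [1B, align 1] → 1
@1: version [1B, align 1] → 2
@2: offset [1B, align 1] → 3
+1 pad (align 2)
@4: inode [2B, align 2] → 6
+2 pad (align 4)
@8: n_entries [8B, align 4] → 16
@16: crc [1B, align 1] → 17
+1 pad (align 2)
@18: attrs [2B, align 2] → 20
@20: mtime [7B, align 1] → 27
+1 pad (align 4)
@28: size [4B, align 4] → 32
size 32, align 4
data bytes 27, size 32 → padding 5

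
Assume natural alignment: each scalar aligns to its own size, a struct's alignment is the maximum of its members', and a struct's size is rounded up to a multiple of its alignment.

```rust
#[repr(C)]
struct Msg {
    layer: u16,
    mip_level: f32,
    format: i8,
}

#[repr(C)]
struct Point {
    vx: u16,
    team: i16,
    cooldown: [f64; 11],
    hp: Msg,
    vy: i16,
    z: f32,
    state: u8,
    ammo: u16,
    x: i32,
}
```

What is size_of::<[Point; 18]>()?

2304

Msg: 0..2  layer  (2B, 2-aligned); 2..4  -- padding (2B); 4..8  mip_level  (4B, 4-aligned); 8..9  format  (1B, 1-aligned); 9..12  -- tail padding (3B); sizeof = 12, alignof = 4
0..2  vx  (2B, 2-aligned)
2..4  team  (2B, 2-aligned)
4..8  -- padding (4B)
8..96  cooldown  (88B, 8-aligned)
96..108  hp  (12B, 4-aligned)
108..110  vy  (2B, 2-aligned)
110..112  -- padding (2B)
112..116  z  (4B, 4-aligned)
116..117  state  (1B, 1-aligned)
117..118  -- padding (1B)
118..120  ammo  (2B, 2-aligned)
120..124  x  (4B, 4-aligned)
124..128  -- tail padding (4B)
sizeof = 128, alignof = 8
array of 18: 18 × 128 = 2304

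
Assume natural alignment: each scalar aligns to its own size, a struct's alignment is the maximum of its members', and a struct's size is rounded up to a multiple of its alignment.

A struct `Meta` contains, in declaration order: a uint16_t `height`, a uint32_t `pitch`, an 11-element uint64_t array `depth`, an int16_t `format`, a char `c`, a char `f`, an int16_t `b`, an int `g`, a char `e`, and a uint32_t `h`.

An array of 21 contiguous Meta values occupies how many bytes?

2520

@0: height [2B, align 2] → 2
+2 pad (align 4)
@4: pitch [4B, align 4] → 8
@8: depth [88B, align 8] → 96
@96: format [2B, align 2] → 98
@98: c [1B, align 1] → 99
@99: f [1B, align 1] → 100
@100: b [2B, align 2] → 102
+2 pad (align 4)
@104: g [4B, align 4] → 108
@108: e [1B, align 1] → 109
+3 pad (align 4)
@112: h [4B, align 4] → 116
+4 tail pad (align 8)
size 120, align 8
array of 21: 21 × 120 = 2520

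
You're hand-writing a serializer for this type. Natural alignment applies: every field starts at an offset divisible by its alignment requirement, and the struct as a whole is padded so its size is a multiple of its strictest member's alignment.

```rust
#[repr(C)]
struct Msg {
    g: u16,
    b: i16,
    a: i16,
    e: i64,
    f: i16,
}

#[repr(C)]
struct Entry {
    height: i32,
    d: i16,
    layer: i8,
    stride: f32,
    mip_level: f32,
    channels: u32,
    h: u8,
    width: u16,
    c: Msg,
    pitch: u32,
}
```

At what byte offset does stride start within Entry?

8

Msg: g at 0 (size 2, align 2) → ends 2; b at 2 (size 2, align 2) → ends 4; a at 4 (size 2, align 2) → ends 6; pad 2 to align 8 for e; e at 8 (size 8, align 8) → ends 16; f at 16 (size 2, align 2) → ends 18; tail pad 6 to reach multiple of 8; total 24 bytes, alignment 8
height at 0 (size 4, align 4) → ends 4
d at 4 (size 2, align 2) → ends 6
layer at 6 (size 1, align 1) → ends 7
pad 1 to align 4 for stride
stride at 8 (size 4, align 4) → ends 12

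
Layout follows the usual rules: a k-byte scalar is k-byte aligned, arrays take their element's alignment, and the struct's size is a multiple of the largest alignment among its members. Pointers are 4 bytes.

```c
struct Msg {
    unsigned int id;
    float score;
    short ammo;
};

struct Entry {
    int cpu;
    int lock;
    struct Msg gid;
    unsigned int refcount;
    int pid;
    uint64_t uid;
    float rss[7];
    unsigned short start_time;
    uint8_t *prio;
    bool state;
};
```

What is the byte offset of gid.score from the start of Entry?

12

Msg: 0..4  id  (4B, 4-aligned); 4..8  score  (4B, 4-aligned); 8..10  ammo  (2B, 2-aligned); 10..12  -- tail padding (2B); sizeof = 12, alignof = 4
0..4  cpu  (4B, 4-aligned)
4..8  lock  (4B, 4-aligned)
8..20  gid  (12B, 4-aligned)
within Msg: score at 4
8 + 4 = 12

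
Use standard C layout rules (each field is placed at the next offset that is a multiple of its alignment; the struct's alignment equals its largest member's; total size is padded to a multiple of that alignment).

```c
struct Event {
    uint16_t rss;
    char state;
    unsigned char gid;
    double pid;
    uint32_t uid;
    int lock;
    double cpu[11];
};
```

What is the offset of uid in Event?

16

@0: rss [2B, align 2] → 2
@2: state [1B, align 1] → 3
@3: gid [1B, align 1] → 4
+4 pad (align 8)
@8: pid [8B, align 8] → 16
@16: uid [4B, align 4] → 20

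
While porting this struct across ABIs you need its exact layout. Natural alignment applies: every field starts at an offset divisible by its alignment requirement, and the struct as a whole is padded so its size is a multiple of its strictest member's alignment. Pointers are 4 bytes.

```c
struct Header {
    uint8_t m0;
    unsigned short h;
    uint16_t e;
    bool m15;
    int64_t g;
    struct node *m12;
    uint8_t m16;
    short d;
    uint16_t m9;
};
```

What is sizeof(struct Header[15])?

m0 at 0 (size 1, align 1) → ends 1
pad 1 to align 2 for h
h at 2 (size 2, align 2) → ends 4
e at 4 (size 2, align 2) → ends 6
m15 at 6 (size 1, align 1) → ends 7
pad 1 to align 8 for g
g at 8 (size 8, align 8) → ends 16
m12 at 16 (size 4, align 4) → ends 20
m16 at 20 (size 1, align 1) → ends 21
pad 1 to align 2 for d
d at 22 (size 2, align 2) → ends 24
m9 at 24 (size 2, align 2) → ends 26
tail pad 6 to reach multiple of 8
total 32 bytes, alignment 8
array of 15: 15 × 32 = 480

480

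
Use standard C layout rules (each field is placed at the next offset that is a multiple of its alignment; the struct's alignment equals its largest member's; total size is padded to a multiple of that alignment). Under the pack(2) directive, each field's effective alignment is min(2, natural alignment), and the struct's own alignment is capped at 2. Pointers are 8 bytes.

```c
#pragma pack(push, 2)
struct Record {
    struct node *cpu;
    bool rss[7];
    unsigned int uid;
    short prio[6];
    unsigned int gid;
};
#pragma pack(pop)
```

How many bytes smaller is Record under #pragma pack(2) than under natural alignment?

4

natural layout:
  cpu at 0 (size 8, align 8) → ends 8
  rss at 8 (size 7, align 1) → ends 15
  pad 1 to align 4 for uid
  uid at 16 (size 4, align 4) → ends 20
  prio at 20 (size 12, align 2) → ends 32
  gid at 32 (size 4, align 4) → ends 36
  tail pad 4 to reach multiple of 8
  total 40 bytes, alignment 8
packed(2) layout:
  cpu at 0 (size 8, align 2) → ends 8
  rss at 8 (size 7, align 1) → ends 15
  pad 1 to align 2 for uid
  uid at 16 (size 4, align 2) → ends 20
  prio at 20 (size 12, align 2) → ends 32
  gid at 32 (size 4, align 2) → ends 36
  total 36 bytes, alignment 2
40 − 36 = 4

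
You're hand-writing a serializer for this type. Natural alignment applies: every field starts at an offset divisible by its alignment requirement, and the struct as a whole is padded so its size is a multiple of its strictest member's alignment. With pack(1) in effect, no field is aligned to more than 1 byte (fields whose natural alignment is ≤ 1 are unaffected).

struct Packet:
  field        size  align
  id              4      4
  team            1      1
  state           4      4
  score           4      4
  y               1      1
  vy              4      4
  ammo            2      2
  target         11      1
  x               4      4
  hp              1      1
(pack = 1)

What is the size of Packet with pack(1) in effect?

0..4  id  (4B, 1-aligned)
4..5  team  (1B, 1-aligned)
5..9  state  (4B, 1-aligned)
9..13  score  (4B, 1-aligned)
13..14  y  (1B, 1-aligned)
14..18  vy  (4B, 1-aligned)
18..20  ammo  (2B, 1-aligned)
20..31  target  (11B, 1-aligned)
31..35  x  (4B, 1-aligned)
35..36  hp  (1B, 1-aligned)
sizeof = 36, alignof = 1

36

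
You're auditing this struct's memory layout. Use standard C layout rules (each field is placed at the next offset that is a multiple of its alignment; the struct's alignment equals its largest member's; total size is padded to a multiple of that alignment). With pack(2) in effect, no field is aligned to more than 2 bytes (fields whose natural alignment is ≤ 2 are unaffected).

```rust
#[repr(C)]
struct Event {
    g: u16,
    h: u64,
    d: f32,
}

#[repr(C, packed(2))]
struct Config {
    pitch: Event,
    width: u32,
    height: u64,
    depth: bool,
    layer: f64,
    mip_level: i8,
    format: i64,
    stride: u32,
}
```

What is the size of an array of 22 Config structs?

Event: g at 0 (size 2, align 2) → ends 2; pad 6 to align 8 for h; h at 8 (size 8, align 8) → ends 16; d at 16 (size 4, align 4) → ends 20; tail pad 4 to reach multiple of 8; total 24 bytes, alignment 8
pitch at 0 (size 24, align 2) → ends 24
width at 24 (size 4, align 2) → ends 28
height at 28 (size 8, align 2) → ends 36
depth at 36 (size 1, align 1) → ends 37
pad 1 to align 2 for layer
layer at 38 (size 8, align 2) → ends 46
mip_level at 46 (size 1, align 1) → ends 47
pad 1 to align 2 for format
format at 48 (size 8, align 2) → ends 56
stride at 56 (size 4, align 2) → ends 60
total 60 bytes, alignment 2
array of 22: 22 × 60 = 1320

1320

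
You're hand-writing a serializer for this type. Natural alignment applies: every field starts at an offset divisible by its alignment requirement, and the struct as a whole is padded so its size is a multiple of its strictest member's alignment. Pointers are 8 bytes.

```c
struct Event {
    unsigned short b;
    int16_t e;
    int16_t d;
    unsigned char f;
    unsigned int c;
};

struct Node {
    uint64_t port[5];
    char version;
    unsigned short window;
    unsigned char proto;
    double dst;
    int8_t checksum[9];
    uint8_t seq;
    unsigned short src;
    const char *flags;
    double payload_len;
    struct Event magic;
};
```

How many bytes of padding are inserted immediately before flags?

4

Event: @0: b [2B, align 2] → 2; @2: e [2B, align 2] → 4; @4: d [2B, align 2] → 6; @6: f [1B, align 1] → 7; +1 pad (align 4); @8: c [4B, align 4] → 12; size 12, align 4
@0: port [40B, align 8] → 40
@40: version [1B, align 1] → 41
+1 pad (align 2)
@42: window [2B, align 2] → 44
@44: proto [1B, align 1] → 45
+3 pad (align 8)
@48: dst [8B, align 8] → 56
@56: checksum [9B, align 1] → 65
@65: seq [1B, align 1] → 66
@66: src [2B, align 2] → 68
+4 pad (align 8)
@72: flags [8B, align 8] → 80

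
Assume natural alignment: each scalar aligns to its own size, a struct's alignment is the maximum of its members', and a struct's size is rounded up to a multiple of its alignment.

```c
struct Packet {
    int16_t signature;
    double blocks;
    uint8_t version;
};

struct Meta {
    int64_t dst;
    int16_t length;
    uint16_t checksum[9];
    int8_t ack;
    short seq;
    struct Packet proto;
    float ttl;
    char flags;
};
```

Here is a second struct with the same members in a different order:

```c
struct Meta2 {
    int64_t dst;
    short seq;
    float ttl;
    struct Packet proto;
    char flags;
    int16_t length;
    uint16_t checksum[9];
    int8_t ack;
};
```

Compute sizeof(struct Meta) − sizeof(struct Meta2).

Packet: signature at 0 (size 2, align 2) → ends 2; pad 6 to align 8 for blocks; blocks at 8 (size 8, align 8) → ends 16; version at 16 (size 1, align 1) → ends 17; tail pad 7 to reach multiple of 8; total 24 bytes, alignment 8
dst at 0 (size 8, align 8) → ends 8
length at 8 (size 2, align 2) → ends 10
checksum at 10 (size 18, align 2) → ends 28
ack at 28 (size 1, align 1) → ends 29
pad 1 to align 2 for seq
seq at 30 (size 2, align 2) → ends 32
proto at 32 (size 24, align 8) → ends 56
ttl at 56 (size 4, align 4) → ends 60
flags at 60 (size 1, align 1) → ends 61
tail pad 3 to reach multiple of 8
total 64 bytes, alignment 8
— Meta2 —
dst at 0 (size 8, align 8) → ends 8
seq at 8 (size 2, align 2) → ends 10
pad 2 to align 4 for ttl
ttl at 12 (size 4, align 4) → ends 16
proto at 16 (size 24, align 8) → ends 40
flags at 40 (size 1, align 1) → ends 41
pad 1 to align 2 for length
length at 42 (size 2, align 2) → ends 44
checksum at 44 (size 18, align 2) → ends 62
ack at 62 (size 1, align 1) → ends 63
tail pad 1 to reach multiple of 8
total 64 bytes, alignment 8
64 − 64 = 0

0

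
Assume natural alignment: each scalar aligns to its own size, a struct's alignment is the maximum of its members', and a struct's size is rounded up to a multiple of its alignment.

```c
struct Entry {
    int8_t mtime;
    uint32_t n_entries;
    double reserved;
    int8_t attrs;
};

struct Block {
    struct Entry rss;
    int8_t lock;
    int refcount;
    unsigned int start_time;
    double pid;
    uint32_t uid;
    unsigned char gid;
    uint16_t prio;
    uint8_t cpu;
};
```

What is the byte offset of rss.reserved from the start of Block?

8

Entry: @0: mtime [1B, align 1] → 1; +3 pad (align 4); @4: n_entries [4B, align 4] → 8; @8: reserved [8B, align 8] → 16; @16: attrs [1B, align 1] → 17; +7 tail pad (align 8); size 24, align 8
@0: rss [24B, align 8] → 24
within Entry: reserved at 8
0 + 8 = 8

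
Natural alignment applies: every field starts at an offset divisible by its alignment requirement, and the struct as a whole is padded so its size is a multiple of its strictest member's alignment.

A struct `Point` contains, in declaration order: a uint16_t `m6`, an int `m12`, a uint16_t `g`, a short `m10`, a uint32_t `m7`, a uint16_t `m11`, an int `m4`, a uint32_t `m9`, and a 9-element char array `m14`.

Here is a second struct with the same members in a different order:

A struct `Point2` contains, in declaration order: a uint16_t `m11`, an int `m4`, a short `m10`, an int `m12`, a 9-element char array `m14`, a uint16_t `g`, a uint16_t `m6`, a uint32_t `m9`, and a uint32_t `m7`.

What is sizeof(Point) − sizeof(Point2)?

0

m6 at 0 (size 2, align 2) → ends 2
pad 2 to align 4 for m12
m12 at 4 (size 4, align 4) → ends 8
g at 8 (size 2, align 2) → ends 10
m10 at 10 (size 2, align 2) → ends 12
m7 at 12 (size 4, align 4) → ends 16
m11 at 16 (size 2, align 2) → ends 18
pad 2 to align 4 for m4
m4 at 20 (size 4, align 4) → ends 24
m9 at 24 (size 4, align 4) → ends 28
m14 at 28 (size 9, align 1) → ends 37
tail pad 3 to reach multiple of 4
total 40 bytes, alignment 4
— Point2 —
m11 at 0 (size 2, align 2) → ends 2
pad 2 to align 4 for m4
m4 at 4 (size 4, align 4) → ends 8
m10 at 8 (size 2, align 2) → ends 10
pad 2 to align 4 for m12
m12 at 12 (size 4, align 4) → ends 16
m14 at 16 (size 9, align 1) → ends 25
pad 1 to align 2 for g
g at 26 (size 2, align 2) → ends 28
m6 at 28 (size 2, align 2) → ends 30
pad 2 to align 4 for m9
m9 at 32 (size 4, align 4) → ends 36
m7 at 36 (size 4, align 4) → ends 40
total 40 bytes, alignment 4
40 − 40 = 0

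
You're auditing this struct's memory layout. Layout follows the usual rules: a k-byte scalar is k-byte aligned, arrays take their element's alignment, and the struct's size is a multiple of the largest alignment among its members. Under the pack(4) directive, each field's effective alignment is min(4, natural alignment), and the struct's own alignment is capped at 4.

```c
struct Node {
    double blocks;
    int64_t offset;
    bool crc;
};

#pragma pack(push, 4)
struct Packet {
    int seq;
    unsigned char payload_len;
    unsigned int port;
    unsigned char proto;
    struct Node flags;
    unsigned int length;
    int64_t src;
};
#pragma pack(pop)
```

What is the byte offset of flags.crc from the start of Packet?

32

Node: @0: blocks [8B, align 8] → 8; @8: offset [8B, align 8] → 16; @16: crc [1B, align 1] → 17; +7 tail pad (align 8); size 24, align 8
@0: seq [4B, align 4] → 4
@4: payload_len [1B, align 1] → 5
+3 pad (align 4)
@8: port [4B, align 4] → 12
@12: proto [1B, align 1] → 13
+3 pad (align 4)
@16: flags [24B, align 4] → 40
within Node: crc at 16
16 + 16 = 32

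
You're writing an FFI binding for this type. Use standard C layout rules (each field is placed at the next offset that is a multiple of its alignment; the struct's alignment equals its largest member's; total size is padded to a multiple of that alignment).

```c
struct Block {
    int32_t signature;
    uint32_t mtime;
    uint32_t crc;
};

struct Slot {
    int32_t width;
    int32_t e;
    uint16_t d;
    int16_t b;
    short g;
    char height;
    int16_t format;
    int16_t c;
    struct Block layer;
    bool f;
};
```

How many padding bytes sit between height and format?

Block: @0: signature [4B, align 4] → 4; @4: mtime [4B, align 4] → 8; @8: crc [4B, align 4] → 12; size 12, align 4
@0: width [4B, align 4] → 4
@4: e [4B, align 4] → 8
@8: d [2B, align 2] → 10
@10: b [2B, align 2] → 12
@12: g [2B, align 2] → 14
@14: height [1B, align 1] → 15
+1 pad (align 2)
@16: format [2B, align 2] → 18

1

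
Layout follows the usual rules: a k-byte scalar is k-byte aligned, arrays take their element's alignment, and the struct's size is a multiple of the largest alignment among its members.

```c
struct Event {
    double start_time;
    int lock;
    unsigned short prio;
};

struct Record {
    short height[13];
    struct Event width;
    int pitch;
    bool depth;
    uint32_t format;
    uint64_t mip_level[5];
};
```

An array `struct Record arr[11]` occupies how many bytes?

Event: start_time at 0 (size 8, align 8) → ends 8; lock at 8 (size 4, align 4) → ends 12; prio at 12 (size 2, align 2) → ends 14; tail pad 2 to reach multiple of 8; total 16 bytes, alignment 8
height at 0 (size 26, align 2) → ends 26
pad 6 to align 8 for width
width at 32 (size 16, align 8) → ends 48
pitch at 48 (size 4, align 4) → ends 52
depth at 52 (size 1, align 1) → ends 53
pad 3 to align 4 for format
format at 56 (size 4, align 4) → ends 60
pad 4 to align 8 for mip_level
mip_level at 64 (size 40, align 8) → ends 104
total 104 bytes, alignment 8
array of 11: 11 × 104 = 1144

1144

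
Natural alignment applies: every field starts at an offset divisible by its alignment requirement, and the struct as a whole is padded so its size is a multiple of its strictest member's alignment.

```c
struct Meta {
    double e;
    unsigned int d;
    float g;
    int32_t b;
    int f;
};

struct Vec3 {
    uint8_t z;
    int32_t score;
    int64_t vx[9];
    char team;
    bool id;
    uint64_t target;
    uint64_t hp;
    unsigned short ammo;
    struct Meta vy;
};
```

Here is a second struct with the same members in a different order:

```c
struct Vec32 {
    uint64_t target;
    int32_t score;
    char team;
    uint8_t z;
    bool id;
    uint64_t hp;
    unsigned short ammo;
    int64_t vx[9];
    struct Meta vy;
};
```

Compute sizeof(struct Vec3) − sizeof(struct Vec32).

Meta: @0: e [8B, align 8] → 8; @8: d [4B, align 4] → 12; @12: g [4B, align 4] → 16; @16: b [4B, align 4] → 20; @20: f [4B, align 4] → 24; size 24, align 8
@0: z [1B, align 1] → 1
+3 pad (align 4)
@4: score [4B, align 4] → 8
@8: vx [72B, align 8] → 80
@80: team [1B, align 1] → 81
@81: id [1B, align 1] → 82
+6 pad (align 8)
@88: target [8B, align 8] → 96
@96: hp [8B, align 8] → 104
@104: ammo [2B, align 2] → 106
+6 pad (align 8)
@112: vy [24B, align 8] → 136
size 136, align 8
— Vec32 —
@0: target [8B, align 8] → 8
@8: score [4B, align 4] → 12
@12: team [1B, align 1] → 13
@13: z [1B, align 1] → 14
@14: id [1B, align 1] → 15
+1 pad (align 8)
@16: hp [8B, align 8] → 24
@24: ammo [2B, align 2] → 26
+6 pad (align 8)
@32: vx [72B, align 8] → 104
@104: vy [24B, align 8] → 128
size 128, align 8
136 − 128 = 8

8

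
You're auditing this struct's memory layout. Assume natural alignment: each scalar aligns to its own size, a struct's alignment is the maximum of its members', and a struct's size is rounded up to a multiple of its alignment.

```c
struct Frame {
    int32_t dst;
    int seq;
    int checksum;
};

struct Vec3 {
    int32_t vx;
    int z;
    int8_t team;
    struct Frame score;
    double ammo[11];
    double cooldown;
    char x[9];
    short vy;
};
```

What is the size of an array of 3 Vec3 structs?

408

Frame: @0: dst [4B, align 4] → 4; @4: seq [4B, align 4] → 8; @8: checksum [4B, align 4] → 12; size 12, align 4
@0: vx [4B, align 4] → 4
@4: z [4B, align 4] → 8
@8: team [1B, align 1] → 9
+3 pad (align 4)
@12: score [12B, align 4] → 24
@24: ammo [88B, align 8] → 112
@112: cooldown [8B, align 8] → 120
@120: x [9B, align 1] → 129
+1 pad (align 2)
@130: vy [2B, align 2] → 132
+4 tail pad (align 8)
size 136, align 8
array of 3: 3 × 136 = 408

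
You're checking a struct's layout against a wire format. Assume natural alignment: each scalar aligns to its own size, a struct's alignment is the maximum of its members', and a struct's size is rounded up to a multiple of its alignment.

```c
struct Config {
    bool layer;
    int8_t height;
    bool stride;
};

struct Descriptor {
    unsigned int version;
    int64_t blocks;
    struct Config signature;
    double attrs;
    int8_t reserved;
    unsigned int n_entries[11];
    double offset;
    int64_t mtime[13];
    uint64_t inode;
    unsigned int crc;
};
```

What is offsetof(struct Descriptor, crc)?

200

Config: 0..1  layer  (1B, 1-aligned); 1..2  height  (1B, 1-aligned); 2..3  stride  (1B, 1-aligned); sizeof = 3, alignof = 1
0..4  version  (4B, 4-aligned)
4..8  -- padding (4B)
8..16  blocks  (8B, 8-aligned)
16..19  signature  (3B, 1-aligned)
19..24  -- padding (5B)
24..32  attrs  (8B, 8-aligned)
32..33  reserved  (1B, 1-aligned)
33..36  -- padding (3B)
36..80  n_entries  (44B, 4-aligned)
80..88  offset  (8B, 8-aligned)
88..192  mtime  (104B, 8-aligned)
192..200  inode  (8B, 8-aligned)
200..204  crc  (4B, 4-aligned)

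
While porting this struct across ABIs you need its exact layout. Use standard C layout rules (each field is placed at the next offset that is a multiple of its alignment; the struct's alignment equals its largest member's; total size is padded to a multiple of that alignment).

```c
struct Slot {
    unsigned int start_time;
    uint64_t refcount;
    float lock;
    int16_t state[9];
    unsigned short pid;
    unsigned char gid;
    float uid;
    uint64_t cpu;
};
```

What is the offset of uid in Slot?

44

0..4  start_time  (4B, 4-aligned)
4..8  -- padding (4B)
8..16  refcount  (8B, 8-aligned)
16..20  lock  (4B, 4-aligned)
20..38  state  (18B, 2-aligned)
38..40  pid  (2B, 2-aligned)
40..41  gid  (1B, 1-aligned)
41..44  -- padding (3B)
44..48  uid  (4B, 4-aligned)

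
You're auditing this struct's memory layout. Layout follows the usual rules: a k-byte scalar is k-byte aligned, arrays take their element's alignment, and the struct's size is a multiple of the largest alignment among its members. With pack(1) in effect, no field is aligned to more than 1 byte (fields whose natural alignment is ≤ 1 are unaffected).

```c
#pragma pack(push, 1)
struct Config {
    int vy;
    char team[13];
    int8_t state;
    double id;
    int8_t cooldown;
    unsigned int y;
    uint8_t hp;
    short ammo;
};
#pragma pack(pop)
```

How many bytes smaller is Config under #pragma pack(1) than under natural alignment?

natural layout:
  @0: vy [4B, align 4] → 4
  @4: team [13B, align 1] → 17
  @17: state [1B, align 1] → 18
  +6 pad (align 8)
  @24: id [8B, align 8] → 32
  @32: cooldown [1B, align 1] → 33
  +3 pad (align 4)
  @36: y [4B, align 4] → 40
  @40: hp [1B, align 1] → 41
  +1 pad (align 2)
  @42: ammo [2B, align 2] → 44
  +4 tail pad (align 8)
  size 48, align 8
packed(1) layout:
  @0: vy [4B, align 1] → 4
  @4: team [13B, align 1] → 17
  @17: state [1B, align 1] → 18
  @18: id [8B, align 1] → 26
  @26: cooldown [1B, align 1] → 27
  @27: y [4B, align 1] → 31
  @31: hp [1B, align 1] → 32
  @32: ammo [2B, align 1] → 34
  size 34, align 1
48 − 34 = 14

14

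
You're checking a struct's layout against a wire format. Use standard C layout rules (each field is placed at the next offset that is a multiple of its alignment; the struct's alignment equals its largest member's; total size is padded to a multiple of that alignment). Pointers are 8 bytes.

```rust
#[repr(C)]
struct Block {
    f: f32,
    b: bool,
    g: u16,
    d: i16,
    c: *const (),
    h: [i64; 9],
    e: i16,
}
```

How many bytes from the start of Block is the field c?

16

@0: f [4B, align 4] → 4
@4: b [1B, align 1] → 5
+1 pad (align 2)
@6: g [2B, align 2] → 8
@8: d [2B, align 2] → 10
+6 pad (align 8)
@16: c [8B, align 8] → 24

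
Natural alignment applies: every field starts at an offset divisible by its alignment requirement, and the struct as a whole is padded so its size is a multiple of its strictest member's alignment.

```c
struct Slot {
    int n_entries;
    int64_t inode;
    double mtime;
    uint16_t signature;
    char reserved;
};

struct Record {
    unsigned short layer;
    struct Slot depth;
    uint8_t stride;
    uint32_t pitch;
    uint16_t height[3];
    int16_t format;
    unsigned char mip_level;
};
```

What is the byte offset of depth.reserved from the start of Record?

Slot: @0: n_entries [4B, align 4] → 4; +4 pad (align 8); @8: inode [8B, align 8] → 16; @16: mtime [8B, align 8] → 24; @24: signature [2B, align 2] → 26; @26: reserved [1B, align 1] → 27; +5 tail pad (align 8); size 32, align 8
@0: layer [2B, align 2] → 2
+6 pad (align 8)
@8: depth [32B, align 8] → 40
within Slot: reserved at 26
8 + 26 = 34

34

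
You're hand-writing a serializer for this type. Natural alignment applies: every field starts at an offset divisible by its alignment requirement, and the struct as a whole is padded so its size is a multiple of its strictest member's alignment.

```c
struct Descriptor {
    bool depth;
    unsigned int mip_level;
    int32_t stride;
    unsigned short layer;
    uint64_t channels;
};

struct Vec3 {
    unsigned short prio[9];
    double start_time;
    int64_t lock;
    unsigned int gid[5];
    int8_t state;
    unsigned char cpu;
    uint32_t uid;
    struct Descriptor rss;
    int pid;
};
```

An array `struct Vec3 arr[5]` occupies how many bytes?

520

Descriptor: @0: depth [1B, align 1] → 1; +3 pad (align 4); @4: mip_level [4B, align 4] → 8; @8: stride [4B, align 4] → 12; @12: layer [2B, align 2] → 14; +2 pad (align 8); @16: channels [8B, align 8] → 24; size 24, align 8
@0: prio [18B, align 2] → 18
+6 pad (align 8)
@24: start_time [8B, align 8] → 32
@32: lock [8B, align 8] → 40
@40: gid [20B, align 4] → 60
@60: state [1B, align 1] → 61
@61: cpu [1B, align 1] → 62
+2 pad (align 4)
@64: uid [4B, align 4] → 68
+4 pad (align 8)
@72: rss [24B, align 8] → 96
@96: pid [4B, align 4] → 100
+4 tail pad (align 8)
size 104, align 8
array of 5: 5 × 104 = 520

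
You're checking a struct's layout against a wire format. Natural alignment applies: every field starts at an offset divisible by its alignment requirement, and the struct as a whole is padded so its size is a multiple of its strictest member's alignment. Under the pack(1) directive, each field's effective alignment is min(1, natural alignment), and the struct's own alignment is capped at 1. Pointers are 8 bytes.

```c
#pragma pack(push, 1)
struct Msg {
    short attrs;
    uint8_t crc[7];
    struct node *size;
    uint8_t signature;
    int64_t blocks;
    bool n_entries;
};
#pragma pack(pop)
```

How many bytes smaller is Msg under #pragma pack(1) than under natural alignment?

natural layout:
  0..2  attrs  (2B, 2-aligned)
  2..9  crc  (7B, 1-aligned)
  9..16  -- padding (7B)
  16..24  size  (8B, 8-aligned)
  24..25  signature  (1B, 1-aligned)
  25..32  -- padding (7B)
  32..40  blocks  (8B, 8-aligned)
  40..41  n_entries  (1B, 1-aligned)
  41..48  -- tail padding (7B)
  sizeof = 48, alignof = 8
packed(1) layout:
  0..2  attrs  (2B, 1-aligned)
  2..9  crc  (7B, 1-aligned)
  9..17  size  (8B, 1-aligned)
  17..18  signature  (1B, 1-aligned)
  18..26  blocks  (8B, 1-aligned)
  26..27  n_entries  (1B, 1-aligned)
  sizeof = 27, alignof = 1
48 − 27 = 21

21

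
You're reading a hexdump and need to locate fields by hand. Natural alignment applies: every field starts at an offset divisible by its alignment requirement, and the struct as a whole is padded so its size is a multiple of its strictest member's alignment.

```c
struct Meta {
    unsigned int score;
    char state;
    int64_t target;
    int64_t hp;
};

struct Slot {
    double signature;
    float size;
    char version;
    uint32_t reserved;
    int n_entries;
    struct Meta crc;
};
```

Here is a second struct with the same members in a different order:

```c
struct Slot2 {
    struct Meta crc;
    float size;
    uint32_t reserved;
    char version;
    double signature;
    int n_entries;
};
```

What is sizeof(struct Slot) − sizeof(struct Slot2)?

Meta: score at 0 (size 4, align 4) → ends 4; state at 4 (size 1, align 1) → ends 5; pad 3 to align 8 for target; target at 8 (size 8, align 8) → ends 16; hp at 16 (size 8, align 8) → ends 24; total 24 bytes, alignment 8
signature at 0 (size 8, align 8) → ends 8
size at 8 (size 4, align 4) → ends 12
version at 12 (size 1, align 1) → ends 13
pad 3 to align 4 for reserved
reserved at 16 (size 4, align 4) → ends 20
n_entries at 20 (size 4, align 4) → ends 24
crc at 24 (size 24, align 8) → ends 48
total 48 bytes, alignment 8
— Slot2 —
crc at 0 (size 24, align 8) → ends 24
size at 24 (size 4, align 4) → ends 28
reserved at 28 (size 4, align 4) → ends 32
version at 32 (size 1, align 1) → ends 33
pad 7 to align 8 for signature
signature at 40 (size 8, align 8) → ends 48
n_entries at 48 (size 4, align 4) → ends 52
tail pad 4 to reach multiple of 8
total 56 bytes, alignment 8
48 − 56 = -8

-8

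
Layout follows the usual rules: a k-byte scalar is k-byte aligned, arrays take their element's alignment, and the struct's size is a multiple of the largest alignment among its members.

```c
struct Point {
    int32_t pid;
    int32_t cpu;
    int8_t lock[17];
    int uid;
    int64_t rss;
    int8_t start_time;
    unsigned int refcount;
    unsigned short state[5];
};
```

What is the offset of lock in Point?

8

0..4  pid  (4B, 4-aligned)
4..8  cpu  (4B, 4-aligned)
8..25  lock  (17B, 1-aligned)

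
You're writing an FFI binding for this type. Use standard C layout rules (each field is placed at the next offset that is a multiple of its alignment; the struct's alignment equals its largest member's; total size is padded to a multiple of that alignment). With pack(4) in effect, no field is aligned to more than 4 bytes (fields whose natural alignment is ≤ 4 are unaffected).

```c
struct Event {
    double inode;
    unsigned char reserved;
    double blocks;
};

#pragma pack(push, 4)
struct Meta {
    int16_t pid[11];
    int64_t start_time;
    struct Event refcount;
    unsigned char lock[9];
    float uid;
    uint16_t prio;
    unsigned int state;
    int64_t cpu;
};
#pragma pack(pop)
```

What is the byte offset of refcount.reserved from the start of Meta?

40

Event: inode at 0 (size 8, align 8) → ends 8; reserved at 8 (size 1, align 1) → ends 9; pad 7 to align 8 for blocks; blocks at 16 (size 8, align 8) → ends 24; total 24 bytes, alignment 8
pid at 0 (size 22, align 2) → ends 22
pad 2 to align 4 for start_time
start_time at 24 (size 8, align 4) → ends 32
refcount at 32 (size 24, align 4) → ends 56
within Event: reserved at 8
32 + 8 = 40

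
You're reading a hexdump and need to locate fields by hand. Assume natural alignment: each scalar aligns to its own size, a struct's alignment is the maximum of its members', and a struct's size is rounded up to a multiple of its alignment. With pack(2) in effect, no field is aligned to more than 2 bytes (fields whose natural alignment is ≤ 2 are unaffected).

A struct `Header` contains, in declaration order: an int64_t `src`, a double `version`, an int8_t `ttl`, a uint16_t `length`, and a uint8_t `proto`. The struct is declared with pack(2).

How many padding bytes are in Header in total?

2

0..8  src  (8B, 2-aligned)
8..16  version  (8B, 2-aligned)
16..17  ttl  (1B, 1-aligned)
17..18  -- padding (1B)
18..20  length  (2B, 2-aligned)
20..21  proto  (1B, 1-aligned)
21..22  -- tail padding (1B)
sizeof = 22, alignof = 2
data bytes 20, size 22 → padding 2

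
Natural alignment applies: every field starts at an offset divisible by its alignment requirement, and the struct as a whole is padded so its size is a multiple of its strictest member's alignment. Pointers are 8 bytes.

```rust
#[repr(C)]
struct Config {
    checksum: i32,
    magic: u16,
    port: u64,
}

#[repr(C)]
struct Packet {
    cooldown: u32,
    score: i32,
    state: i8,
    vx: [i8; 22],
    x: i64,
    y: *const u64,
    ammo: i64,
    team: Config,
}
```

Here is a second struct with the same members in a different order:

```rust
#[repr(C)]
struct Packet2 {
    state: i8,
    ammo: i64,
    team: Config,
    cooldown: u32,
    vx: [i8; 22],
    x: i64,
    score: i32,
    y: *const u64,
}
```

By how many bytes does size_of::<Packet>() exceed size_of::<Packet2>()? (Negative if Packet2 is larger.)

-16

Config: checksum at 0 (size 4, align 4) → ends 4; magic at 4 (size 2, align 2) → ends 6; pad 2 to align 8 for port; port at 8 (size 8, align 8) → ends 16; total 16 bytes, alignment 8
cooldown at 0 (size 4, align 4) → ends 4
score at 4 (size 4, align 4) → ends 8
state at 8 (size 1, align 1) → ends 9
vx at 9 (size 22, align 1) → ends 31
pad 1 to align 8 for x
x at 32 (size 8, align 8) → ends 40
y at 40 (size 8, align 8) → ends 48
ammo at 48 (size 8, align 8) → ends 56
team at 56 (size 16, align 8) → ends 72
total 72 bytes, alignment 8
— Packet2 —
state at 0 (size 1, align 1) → ends 1
pad 7 to align 8 for ammo
ammo at 8 (size 8, align 8) → ends 16
team at 16 (size 16, align 8) → ends 32
cooldown at 32 (size 4, align 4) → ends 36
vx at 36 (size 22, align 1) → ends 58
pad 6 to align 8 for x
x at 64 (size 8, align 8) → ends 72
score at 72 (size 4, align 4) → ends 76
pad 4 to align 8 for y
y at 80 (size 8, align 8) → ends 88
total 88 bytes, alignment 8
72 − 88 = -16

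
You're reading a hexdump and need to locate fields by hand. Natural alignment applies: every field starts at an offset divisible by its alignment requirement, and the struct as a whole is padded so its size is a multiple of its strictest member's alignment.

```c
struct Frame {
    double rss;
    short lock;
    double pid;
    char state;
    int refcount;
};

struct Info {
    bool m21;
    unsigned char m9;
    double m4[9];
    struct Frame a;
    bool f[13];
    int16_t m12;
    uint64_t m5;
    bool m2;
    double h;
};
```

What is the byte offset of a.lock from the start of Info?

88

Frame: rss at 0 (size 8, align 8) → ends 8; lock at 8 (size 2, align 2) → ends 10; pad 6 to align 8 for pid; pid at 16 (size 8, align 8) → ends 24; state at 24 (size 1, align 1) → ends 25; pad 3 to align 4 for refcount; refcount at 28 (size 4, align 4) → ends 32; total 32 bytes, alignment 8
m21 at 0 (size 1, align 1) → ends 1
m9 at 1 (size 1, align 1) → ends 2
pad 6 to align 8 for m4
m4 at 8 (size 72, align 8) → ends 80
a at 80 (size 32, align 8) → ends 112
within Frame: lock at 8
80 + 8 = 88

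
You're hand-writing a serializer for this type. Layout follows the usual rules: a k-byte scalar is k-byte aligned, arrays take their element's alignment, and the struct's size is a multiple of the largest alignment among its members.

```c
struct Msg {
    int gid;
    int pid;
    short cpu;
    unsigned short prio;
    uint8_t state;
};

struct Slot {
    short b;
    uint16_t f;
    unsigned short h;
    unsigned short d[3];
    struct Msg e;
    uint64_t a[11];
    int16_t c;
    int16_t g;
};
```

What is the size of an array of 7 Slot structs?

Msg: @0: gid [4B, align 4] → 4; @4: pid [4B, align 4] → 8; @8: cpu [2B, align 2] → 10; @10: prio [2B, align 2] → 12; @12: state [1B, align 1] → 13; +3 tail pad (align 4); size 16, align 4
@0: b [2B, align 2] → 2
@2: f [2B, align 2] → 4
@4: h [2B, align 2] → 6
@6: d [6B, align 2] → 12
@12: e [16B, align 4] → 28
+4 pad (align 8)
@32: a [88B, align 8] → 120
@120: c [2B, align 2] → 122
@122: g [2B, align 2] → 124
+4 tail pad (align 8)
size 128, align 8
array of 7: 7 × 128 = 896

896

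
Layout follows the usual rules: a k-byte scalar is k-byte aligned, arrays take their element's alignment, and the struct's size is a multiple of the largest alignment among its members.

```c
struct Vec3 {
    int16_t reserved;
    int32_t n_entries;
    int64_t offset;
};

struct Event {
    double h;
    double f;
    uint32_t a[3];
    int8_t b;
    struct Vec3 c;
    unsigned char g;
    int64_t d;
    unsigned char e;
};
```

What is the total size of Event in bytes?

Vec3: 0..2  reserved  (2B, 2-aligned); 2..4  -- padding (2B); 4..8  n_entries  (4B, 4-aligned); 8..16  offset  (8B, 8-aligned); sizeof = 16, alignof = 8
0..8  h  (8B, 8-aligned)
8..16  f  (8B, 8-aligned)
16..28  a  (12B, 4-aligned)
28..29  b  (1B, 1-aligned)
29..32  -- padding (3B)
32..48  c  (16B, 8-aligned)
48..49  g  (1B, 1-aligned)
49..56  -- padding (7B)
56..64  d  (8B, 8-aligned)
64..65  e  (1B, 1-aligned)
65..72  -- tail padding (7B)
sizeof = 72, alignof = 8

72 bytes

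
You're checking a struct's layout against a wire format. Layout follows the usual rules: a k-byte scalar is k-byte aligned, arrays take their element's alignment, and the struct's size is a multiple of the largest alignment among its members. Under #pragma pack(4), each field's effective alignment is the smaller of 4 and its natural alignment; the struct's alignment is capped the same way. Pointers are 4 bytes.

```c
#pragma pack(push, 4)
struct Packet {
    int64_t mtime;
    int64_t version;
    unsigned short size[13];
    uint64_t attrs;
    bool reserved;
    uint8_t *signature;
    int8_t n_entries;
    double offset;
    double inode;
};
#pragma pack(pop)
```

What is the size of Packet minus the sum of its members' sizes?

@0: mtime [8B, align 4] → 8
@8: version [8B, align 4] → 16
@16: size [26B, align 2] → 42
+2 pad (align 4)
@44: attrs [8B, align 4] → 52
@52: reserved [1B, align 1] → 53
+3 pad (align 4)
@56: signature [4B, align 4] → 60
@60: n_entries [1B, align 1] → 61
+3 pad (align 4)
@64: offset [8B, align 4] → 72
@72: inode [8B, align 4] → 80
size 80, align 4
data bytes 72, size 80 → padding 8

8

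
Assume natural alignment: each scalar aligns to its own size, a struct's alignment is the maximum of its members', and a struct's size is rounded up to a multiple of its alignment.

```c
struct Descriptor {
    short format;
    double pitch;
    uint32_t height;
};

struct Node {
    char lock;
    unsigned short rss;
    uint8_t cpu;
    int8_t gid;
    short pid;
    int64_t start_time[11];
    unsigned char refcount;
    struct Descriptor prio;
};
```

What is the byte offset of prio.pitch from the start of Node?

112

Descriptor: format at 0 (size 2, align 2) → ends 2; pad 6 to align 8 for pitch; pitch at 8 (size 8, align 8) → ends 16; height at 16 (size 4, align 4) → ends 20; tail pad 4 to reach multiple of 8; total 24 bytes, alignment 8
lock at 0 (size 1, align 1) → ends 1
pad 1 to align 2 for rss
rss at 2 (size 2, align 2) → ends 4
cpu at 4 (size 1, align 1) → ends 5
gid at 5 (size 1, align 1) → ends 6
pid at 6 (size 2, align 2) → ends 8
start_time at 8 (size 88, align 8) → ends 96
refcount at 96 (size 1, align 1) → ends 97
pad 7 to align 8 for prio
prio at 104 (size 24, align 8) → ends 128
within Descriptor: pitch at 8
104 + 8 = 112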